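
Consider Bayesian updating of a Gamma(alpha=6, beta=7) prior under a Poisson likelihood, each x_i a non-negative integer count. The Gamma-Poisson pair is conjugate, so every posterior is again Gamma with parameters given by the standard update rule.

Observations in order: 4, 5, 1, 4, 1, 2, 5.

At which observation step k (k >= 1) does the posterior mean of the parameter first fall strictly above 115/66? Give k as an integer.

k = 4

obs 1: x=4 → posterior Gamma(10, 8)
obs 2: x=5 → posterior Gamma(15, 9)
obs 3: x=1 → posterior Gamma(16, 10)
obs 4: x=4 → posterior Gamma(20, 11)
obs 5: x=1 → posterior Gamma(21, 12)
obs 6: x=2 → posterior Gamma(23, 13)
obs 7: x=5 → posterior Gamma(28, 14)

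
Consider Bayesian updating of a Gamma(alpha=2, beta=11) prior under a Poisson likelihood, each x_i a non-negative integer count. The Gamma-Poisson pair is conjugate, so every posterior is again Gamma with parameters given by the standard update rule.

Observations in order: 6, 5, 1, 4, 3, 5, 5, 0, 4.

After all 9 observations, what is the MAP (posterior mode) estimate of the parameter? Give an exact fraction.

17/10

obs 1: x=6 → posterior Gamma(8, 12)
obs 2: x=5 → posterior Gamma(13, 13)
obs 3: x=1 → posterior Gamma(14, 14)
obs 4: x=4 → posterior Gamma(18, 15)
obs 5: x=3 → posterior Gamma(21, 16)
obs 6: x=5 → posterior Gamma(26, 17)
obs 7: x=5 → posterior Gamma(31, 18)
obs 8: x=0 → posterior Gamma(31, 19)
obs 9: x=4 → posterior Gamma(35, 20)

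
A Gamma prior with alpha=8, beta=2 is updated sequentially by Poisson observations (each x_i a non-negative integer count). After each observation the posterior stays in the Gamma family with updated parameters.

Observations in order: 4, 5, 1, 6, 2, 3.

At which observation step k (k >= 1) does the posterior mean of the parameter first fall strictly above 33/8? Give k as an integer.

obs 1: x=4 → posterior Gamma(12, 3)
obs 2: x=5 → posterior Gamma(17, 4)
obs 3: x=1 → posterior Gamma(18, 5)
obs 4: x=6 → posterior Gamma(24, 6)
obs 5: x=2 → posterior Gamma(26, 7)
obs 6: x=3 → posterior Gamma(29, 8)

k = 2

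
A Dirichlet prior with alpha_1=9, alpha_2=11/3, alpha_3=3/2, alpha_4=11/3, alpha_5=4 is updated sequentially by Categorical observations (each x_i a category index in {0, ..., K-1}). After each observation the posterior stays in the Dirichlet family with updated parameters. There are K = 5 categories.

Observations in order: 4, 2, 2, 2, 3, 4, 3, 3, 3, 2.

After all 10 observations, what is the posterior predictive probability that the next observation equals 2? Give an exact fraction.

obs 1: x=4 → posterior Dirichlet(9, 11/3, 3/2, 11/3, 5)
obs 2: x=2 → posterior Dirichlet(9, 11/3, 5/2, 11/3, 5)
obs 3: x=2 → posterior Dirichlet(9, 11/3, 7/2, 11/3, 5)
obs 4: x=2 → posterior Dirichlet(9, 11/3, 9/2, 11/3, 5)
obs 5: x=3 → posterior Dirichlet(9, 11/3, 9/2, 14/3, 5)
obs 6: x=4 → posterior Dirichlet(9, 11/3, 9/2, 14/3, 6)
obs 7: x=3 → posterior Dirichlet(9, 11/3, 9/2, 17/3, 6)
obs 8: x=3 → posterior Dirichlet(9, 11/3, 9/2, 20/3, 6)
obs 9: x=3 → posterior Dirichlet(9, 11/3, 9/2, 23/3, 6)
obs 10: x=2 → posterior Dirichlet(9, 11/3, 11/2, 23/3, 6)

33/191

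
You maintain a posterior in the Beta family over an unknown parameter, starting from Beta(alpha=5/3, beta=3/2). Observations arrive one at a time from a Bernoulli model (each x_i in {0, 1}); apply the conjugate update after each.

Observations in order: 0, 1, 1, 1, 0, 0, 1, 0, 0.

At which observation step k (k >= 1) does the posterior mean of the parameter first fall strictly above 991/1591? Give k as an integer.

obs 1: x=0 → posterior Beta(5/3, 5/2)
obs 2: x=1 → posterior Beta(8/3, 5/2)
obs 3: x=1 → posterior Beta(11/3, 5/2)
obs 4: x=1 → posterior Beta(14/3, 5/2)
obs 5: x=0 → posterior Beta(14/3, 7/2)
obs 6: x=0 → posterior Beta(14/3, 9/2)
obs 7: x=1 → posterior Beta(17/3, 9/2)
obs 8: x=0 → posterior Beta(17/3, 11/2)
obs 9: x=0 → posterior Beta(17/3, 13/2)

k = 4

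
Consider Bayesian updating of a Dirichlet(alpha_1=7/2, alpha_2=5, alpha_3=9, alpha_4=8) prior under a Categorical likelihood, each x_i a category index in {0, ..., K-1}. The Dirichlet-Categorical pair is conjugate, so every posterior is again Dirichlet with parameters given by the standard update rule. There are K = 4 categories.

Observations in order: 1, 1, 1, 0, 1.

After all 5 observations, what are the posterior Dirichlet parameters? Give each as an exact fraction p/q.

alpha_1=9/2, alpha_2=9, alpha_3=9, alpha_4=8

obs 1: x=1 → posterior Dirichlet(7/2, 6, 9, 8)
obs 2: x=1 → posterior Dirichlet(7/2, 7, 9, 8)
obs 3: x=1 → posterior Dirichlet(7/2, 8, 9, 8)
obs 4: x=0 → posterior Dirichlet(9/2, 8, 9, 8)
obs 5: x=1 → posterior Dirichlet(9/2, 9, 9, 8)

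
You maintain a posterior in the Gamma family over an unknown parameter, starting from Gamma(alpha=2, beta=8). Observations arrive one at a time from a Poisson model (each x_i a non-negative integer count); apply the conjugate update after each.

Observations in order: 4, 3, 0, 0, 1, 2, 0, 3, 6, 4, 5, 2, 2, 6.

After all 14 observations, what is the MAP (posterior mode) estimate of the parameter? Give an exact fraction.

obs 1: x=4 → posterior Gamma(6, 9)
obs 2: x=3 → posterior Gamma(9, 10)
obs 3: x=0 → posterior Gamma(9, 11)
obs 4: x=0 → posterior Gamma(9, 12)
obs 5: x=1 → posterior Gamma(10, 13)
obs 6: x=2 → posterior Gamma(12, 14)
obs 7: x=0 → posterior Gamma(12, 15)
obs 8: x=3 → posterior Gamma(15, 16)
obs 9: x=6 → posterior Gamma(21, 17)
obs 10: x=4 → posterior Gamma(25, 18)
obs 11: x=5 → posterior Gamma(30, 19)
obs 12: x=2 → posterior Gamma(32, 20)
obs 13: x=2 → posterior Gamma(34, 21)
obs 14: x=6 → posterior Gamma(40, 22)

39/22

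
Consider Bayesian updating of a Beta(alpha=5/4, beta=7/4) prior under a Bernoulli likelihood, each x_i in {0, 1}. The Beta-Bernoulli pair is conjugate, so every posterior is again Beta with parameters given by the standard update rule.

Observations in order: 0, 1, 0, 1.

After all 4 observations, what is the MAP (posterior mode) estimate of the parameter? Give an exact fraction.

obs 1: x=0 → posterior Beta(5/4, 11/4)
obs 2: x=1 → posterior Beta(9/4, 11/4)
obs 3: x=0 → posterior Beta(9/4, 15/4)
obs 4: x=1 → posterior Beta(13/4, 15/4)

9/20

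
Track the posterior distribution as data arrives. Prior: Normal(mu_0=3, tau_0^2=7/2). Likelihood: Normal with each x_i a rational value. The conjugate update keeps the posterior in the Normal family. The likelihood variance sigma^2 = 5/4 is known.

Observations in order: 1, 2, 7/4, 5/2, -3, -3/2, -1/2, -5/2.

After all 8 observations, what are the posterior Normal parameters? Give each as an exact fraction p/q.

mu_0=23/234, tau_0^2=35/234

obs 1: x=1 → posterior Normal(29/19, 35/38)
obs 2: x=2 → posterior Normal(19/11, 35/66)
obs 3: x=7/4 → posterior Normal(163/94, 35/94)
obs 4: x=5/2 → posterior Normal(233/122, 35/122)
obs 5: x=-3 → posterior Normal(149/150, 7/30)
obs 6: x=-3/2 → posterior Normal(107/178, 35/178)
obs 7: x=-1/2 → posterior Normal(93/206, 35/206)
obs 8: x=-5/2 → posterior Normal(23/234, 35/234)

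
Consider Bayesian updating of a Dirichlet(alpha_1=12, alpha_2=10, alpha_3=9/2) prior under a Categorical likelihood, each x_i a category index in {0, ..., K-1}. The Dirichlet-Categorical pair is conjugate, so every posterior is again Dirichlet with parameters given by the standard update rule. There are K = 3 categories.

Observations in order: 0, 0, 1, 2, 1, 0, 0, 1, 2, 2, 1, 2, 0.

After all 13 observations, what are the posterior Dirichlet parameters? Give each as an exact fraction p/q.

obs 1: x=0 → posterior Dirichlet(13, 10, 9/2)
obs 2: x=0 → posterior Dirichlet(14, 10, 9/2)
obs 3: x=1 → posterior Dirichlet(14, 11, 9/2)
obs 4: x=2 → posterior Dirichlet(14, 11, 11/2)
obs 5: x=1 → posterior Dirichlet(14, 12, 11/2)
obs 6: x=0 → posterior Dirichlet(15, 12, 11/2)
obs 7: x=0 → posterior Dirichlet(16, 12, 11/2)
obs 8: x=1 → posterior Dirichlet(16, 13, 11/2)
obs 9: x=2 → posterior Dirichlet(16, 13, 13/2)
obs 10: x=2 → posterior Dirichlet(16, 13, 15/2)
obs 11: x=1 → posterior Dirichlet(16, 14, 15/2)
obs 12: x=2 → posterior Dirichlet(16, 14, 17/2)
obs 13: x=0 → posterior Dirichlet(17, 14, 17/2)

alpha_1=17, alpha_2=14, alpha_3=17/2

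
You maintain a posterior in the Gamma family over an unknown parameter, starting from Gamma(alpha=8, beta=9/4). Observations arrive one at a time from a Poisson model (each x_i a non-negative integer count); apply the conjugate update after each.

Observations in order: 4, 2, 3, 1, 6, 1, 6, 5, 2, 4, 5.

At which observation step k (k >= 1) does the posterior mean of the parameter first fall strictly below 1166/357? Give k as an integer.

obs 1: x=4 → posterior Gamma(12, 13/4)
obs 2: x=2 → posterior Gamma(14, 17/4)
obs 3: x=3 → posterior Gamma(17, 21/4)
obs 4: x=1 → posterior Gamma(18, 25/4)
obs 5: x=6 → posterior Gamma(24, 29/4)
obs 6: x=1 → posterior Gamma(25, 33/4)
obs 7: x=6 → posterior Gamma(31, 37/4)
obs 8: x=5 → posterior Gamma(36, 41/4)
obs 9: x=2 → posterior Gamma(38, 45/4)
obs 10: x=4 → posterior Gamma(42, 49/4)
obs 11: x=5 → posterior Gamma(47, 53/4)

k = 3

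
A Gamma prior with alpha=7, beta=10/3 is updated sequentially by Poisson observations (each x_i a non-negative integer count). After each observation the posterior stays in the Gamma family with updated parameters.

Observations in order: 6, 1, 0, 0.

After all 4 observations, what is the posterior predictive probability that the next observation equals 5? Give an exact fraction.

obs 1: x=6 → posterior Gamma(13, 13/3)
obs 2: x=1 → posterior Gamma(14, 16/3)
obs 3: x=0 → posterior Gamma(14, 19/3)
obs 4: x=0 → posterior Gamma(14, 22/3)

12953981214987284640301056/363797880709171295166015625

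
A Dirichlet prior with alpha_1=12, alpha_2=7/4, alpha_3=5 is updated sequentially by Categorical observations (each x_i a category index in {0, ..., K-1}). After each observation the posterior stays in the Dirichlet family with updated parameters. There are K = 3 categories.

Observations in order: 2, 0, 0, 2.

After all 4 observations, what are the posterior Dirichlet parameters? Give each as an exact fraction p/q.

alpha_1=14, alpha_2=7/4, alpha_3=7

obs 1: x=2 → posterior Dirichlet(12, 7/4, 6)
obs 2: x=0 → posterior Dirichlet(13, 7/4, 6)
obs 3: x=0 → posterior Dirichlet(14, 7/4, 6)
obs 4: x=2 → posterior Dirichlet(14, 7/4, 7)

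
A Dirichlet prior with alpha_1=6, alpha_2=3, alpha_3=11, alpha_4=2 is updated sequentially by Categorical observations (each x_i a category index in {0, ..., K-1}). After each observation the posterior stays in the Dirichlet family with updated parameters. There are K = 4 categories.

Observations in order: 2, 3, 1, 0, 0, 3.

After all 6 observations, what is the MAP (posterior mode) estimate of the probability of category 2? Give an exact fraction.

11/24

obs 1: x=2 → posterior Dirichlet(6, 3, 12, 2)
obs 2: x=3 → posterior Dirichlet(6, 3, 12, 3)
obs 3: x=1 → posterior Dirichlet(6, 4, 12, 3)
obs 4: x=0 → posterior Dirichlet(7, 4, 12, 3)
obs 5: x=0 → posterior Dirichlet(8, 4, 12, 3)
obs 6: x=3 → posterior Dirichlet(8, 4, 12, 4)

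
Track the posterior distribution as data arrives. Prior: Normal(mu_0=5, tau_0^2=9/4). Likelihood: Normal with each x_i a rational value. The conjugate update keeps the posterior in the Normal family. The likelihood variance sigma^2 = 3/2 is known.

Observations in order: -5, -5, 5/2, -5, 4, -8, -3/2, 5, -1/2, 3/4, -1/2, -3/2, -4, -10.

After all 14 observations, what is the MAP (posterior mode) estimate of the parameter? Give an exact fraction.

obs 1: x=-5 → posterior Normal(-1, 9/10)
obs 2: x=-5 → posterior Normal(-5/2, 9/16)
obs 3: x=5/2 → posterior Normal(-25/22, 9/22)
obs 4: x=-5 → posterior Normal(-55/28, 9/28)
obs 5: x=4 → posterior Normal(-31/34, 9/34)
obs 6: x=-8 → posterior Normal(-79/40, 9/40)
obs 7: x=-3/2 → posterior Normal(-44/23, 9/46)
obs 8: x=5 → posterior Normal(-29/26, 9/52)
obs 9: x=-1/2 → posterior Normal(-61/58, 9/58)
obs 10: x=3/4 → posterior Normal(-113/128, 9/64)
obs 11: x=-1/2 → posterior Normal(-17/20, 9/70)
obs 12: x=-3/2 → posterior Normal(-137/152, 9/76)
obs 13: x=-4 → posterior Normal(-185/164, 9/82)
obs 14: x=-10 → posterior Normal(-305/176, 9/88)

-305/176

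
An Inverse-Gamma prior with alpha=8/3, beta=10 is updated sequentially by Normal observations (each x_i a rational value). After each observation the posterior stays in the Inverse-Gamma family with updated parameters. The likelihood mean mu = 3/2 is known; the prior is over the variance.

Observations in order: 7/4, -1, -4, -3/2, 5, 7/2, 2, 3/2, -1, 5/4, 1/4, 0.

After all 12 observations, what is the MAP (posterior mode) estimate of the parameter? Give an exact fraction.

4425/928

obs 1: x=7/4 → posterior Inverse-Gamma(19/6, 321/32)
obs 2: x=-1 → posterior Inverse-Gamma(11/3, 421/32)
obs 3: x=-4 → posterior Inverse-Gamma(25/6, 905/32)
obs 4: x=-3/2 → posterior Inverse-Gamma(14/3, 1049/32)
obs 5: x=5 → posterior Inverse-Gamma(31/6, 1245/32)
obs 6: x=7/2 → posterior Inverse-Gamma(17/3, 1309/32)
obs 7: x=2 → posterior Inverse-Gamma(37/6, 1313/32)
obs 8: x=3/2 → posterior Inverse-Gamma(20/3, 1313/32)
obs 9: x=-1 → posterior Inverse-Gamma(43/6, 1413/32)
obs 10: x=5/4 → posterior Inverse-Gamma(23/3, 707/16)
obs 11: x=1/4 → posterior Inverse-Gamma(49/6, 1439/32)
obs 12: x=0 → posterior Inverse-Gamma(26/3, 1475/32)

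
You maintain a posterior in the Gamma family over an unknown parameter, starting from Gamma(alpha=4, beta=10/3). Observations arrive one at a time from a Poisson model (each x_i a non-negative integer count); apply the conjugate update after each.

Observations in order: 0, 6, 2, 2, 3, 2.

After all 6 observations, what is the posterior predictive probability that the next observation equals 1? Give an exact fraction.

178598353651676280593835884544/671790528819082282036142601601

obs 1: x=0 → posterior Gamma(4, 13/3)
obs 2: x=6 → posterior Gamma(10, 16/3)
obs 3: x=2 → posterior Gamma(12, 19/3)
obs 4: x=2 → posterior Gamma(14, 22/3)
obs 5: x=3 → posterior Gamma(17, 25/3)
obs 6: x=2 → posterior Gamma(19, 28/3)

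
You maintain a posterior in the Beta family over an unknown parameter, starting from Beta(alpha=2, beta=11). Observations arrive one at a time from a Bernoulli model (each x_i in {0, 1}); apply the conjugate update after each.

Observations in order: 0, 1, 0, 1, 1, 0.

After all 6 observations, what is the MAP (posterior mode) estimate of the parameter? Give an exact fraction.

obs 1: x=0 → posterior Beta(2, 12)
obs 2: x=1 → posterior Beta(3, 12)
obs 3: x=0 → posterior Beta(3, 13)
obs 4: x=1 → posterior Beta(4, 13)
obs 5: x=1 → posterior Beta(5, 13)
obs 6: x=0 → posterior Beta(5, 14)

4/17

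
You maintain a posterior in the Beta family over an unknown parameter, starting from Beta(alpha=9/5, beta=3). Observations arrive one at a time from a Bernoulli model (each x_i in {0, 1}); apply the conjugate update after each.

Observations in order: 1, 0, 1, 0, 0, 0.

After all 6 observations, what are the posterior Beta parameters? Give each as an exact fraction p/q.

alpha=19/5, beta=7

obs 1: x=1 → posterior Beta(14/5, 3)
obs 2: x=0 → posterior Beta(14/5, 4)
obs 3: x=1 → posterior Beta(19/5, 4)
obs 4: x=0 → posterior Beta(19/5, 5)
obs 5: x=0 → posterior Beta(19/5, 6)
obs 6: x=0 → posterior Beta(19/5, 7)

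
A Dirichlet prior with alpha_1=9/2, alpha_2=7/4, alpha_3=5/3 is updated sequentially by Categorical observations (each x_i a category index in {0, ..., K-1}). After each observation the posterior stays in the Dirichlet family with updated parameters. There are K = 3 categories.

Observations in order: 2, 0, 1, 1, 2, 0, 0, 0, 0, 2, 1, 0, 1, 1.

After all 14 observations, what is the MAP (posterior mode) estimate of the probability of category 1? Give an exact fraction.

69/227

obs 1: x=2 → posterior Dirichlet(9/2, 7/4, 8/3)
obs 2: x=0 → posterior Dirichlet(11/2, 7/4, 8/3)
obs 3: x=1 → posterior Dirichlet(11/2, 11/4, 8/3)
obs 4: x=1 → posterior Dirichlet(11/2, 15/4, 8/3)
obs 5: x=2 → posterior Dirichlet(11/2, 15/4, 11/3)
obs 6: x=0 → posterior Dirichlet(13/2, 15/4, 11/3)
obs 7: x=0 → posterior Dirichlet(15/2, 15/4, 11/3)
obs 8: x=0 → posterior Dirichlet(17/2, 15/4, 11/3)
obs 9: x=0 → posterior Dirichlet(19/2, 15/4, 11/3)
obs 10: x=2 → posterior Dirichlet(19/2, 15/4, 14/3)
obs 11: x=1 → posterior Dirichlet(19/2, 19/4, 14/3)
obs 12: x=0 → posterior Dirichlet(21/2, 19/4, 14/3)
obs 13: x=1 → posterior Dirichlet(21/2, 23/4, 14/3)
obs 14: x=1 → posterior Dirichlet(21/2, 27/4, 14/3)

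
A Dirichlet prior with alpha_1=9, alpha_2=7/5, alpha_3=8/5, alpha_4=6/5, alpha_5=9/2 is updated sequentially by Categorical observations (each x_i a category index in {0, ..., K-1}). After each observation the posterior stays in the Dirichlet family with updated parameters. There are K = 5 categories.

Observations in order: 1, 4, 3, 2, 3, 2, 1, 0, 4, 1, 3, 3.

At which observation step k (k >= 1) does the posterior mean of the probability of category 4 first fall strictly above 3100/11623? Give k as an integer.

obs 1: x=1 → posterior Dirichlet(9, 12/5, 8/5, 6/5, 9/2)
obs 2: x=4 → posterior Dirichlet(9, 12/5, 8/5, 6/5, 11/2)
obs 3: x=3 → posterior Dirichlet(9, 12/5, 8/5, 11/5, 11/2)
obs 4: x=2 → posterior Dirichlet(9, 12/5, 13/5, 11/5, 11/2)
obs 5: x=3 → posterior Dirichlet(9, 12/5, 13/5, 16/5, 11/2)
obs 6: x=2 → posterior Dirichlet(9, 12/5, 18/5, 16/5, 11/2)
obs 7: x=1 → posterior Dirichlet(9, 17/5, 18/5, 16/5, 11/2)
obs 8: x=0 → posterior Dirichlet(10, 17/5, 18/5, 16/5, 11/2)
obs 9: x=4 → posterior Dirichlet(10, 17/5, 18/5, 16/5, 13/2)
obs 10: x=1 → posterior Dirichlet(10, 22/5, 18/5, 16/5, 13/2)
obs 11: x=3 → posterior Dirichlet(10, 22/5, 18/5, 21/5, 13/2)
obs 12: x=3 → posterior Dirichlet(10, 22/5, 18/5, 26/5, 13/2)

k = 2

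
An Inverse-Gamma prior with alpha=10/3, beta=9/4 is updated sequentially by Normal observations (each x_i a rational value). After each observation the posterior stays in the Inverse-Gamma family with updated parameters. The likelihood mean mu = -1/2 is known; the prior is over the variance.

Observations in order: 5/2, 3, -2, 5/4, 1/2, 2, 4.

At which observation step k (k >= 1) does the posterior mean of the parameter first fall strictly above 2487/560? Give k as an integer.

obs 1: x=5/2 → posterior Inverse-Gamma(23/6, 27/4)
obs 2: x=3 → posterior Inverse-Gamma(13/3, 103/8)
obs 3: x=-2 → posterior Inverse-Gamma(29/6, 14)
obs 4: x=5/4 → posterior Inverse-Gamma(16/3, 497/32)
obs 5: x=1/2 → posterior Inverse-Gamma(35/6, 513/32)
obs 6: x=2 → posterior Inverse-Gamma(19/3, 613/32)
obs 7: x=4 → posterior Inverse-Gamma(41/6, 937/32)

k = 7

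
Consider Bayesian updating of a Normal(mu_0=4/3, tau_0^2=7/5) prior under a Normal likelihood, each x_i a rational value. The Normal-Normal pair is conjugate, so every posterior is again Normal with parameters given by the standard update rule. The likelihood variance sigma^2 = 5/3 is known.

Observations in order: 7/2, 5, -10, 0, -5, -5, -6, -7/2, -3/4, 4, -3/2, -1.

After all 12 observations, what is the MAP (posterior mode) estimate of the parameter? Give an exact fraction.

-4703/3324

obs 1: x=7/2 → posterior Normal(641/276, 35/46)
obs 2: x=5 → posterior Normal(1271/402, 35/67)
obs 3: x=-10 → posterior Normal(1/48, 35/88)
obs 4: x=0 → posterior Normal(11/654, 35/109)
obs 5: x=-5 → posterior Normal(-619/780, 7/26)
obs 6: x=-5 → posterior Normal(-1249/906, 35/151)
obs 7: x=-6 → posterior Normal(-2005/1032, 35/172)
obs 8: x=-7/2 → posterior Normal(-1223/579, 35/193)
obs 9: x=-3/4 → posterior Normal(-5081/2568, 35/214)
obs 10: x=4 → posterior Normal(-4073/2820, 7/47)
obs 11: x=-3/2 → posterior Normal(-4451/3072, 35/256)
obs 12: x=-1 → posterior Normal(-4703/3324, 35/277)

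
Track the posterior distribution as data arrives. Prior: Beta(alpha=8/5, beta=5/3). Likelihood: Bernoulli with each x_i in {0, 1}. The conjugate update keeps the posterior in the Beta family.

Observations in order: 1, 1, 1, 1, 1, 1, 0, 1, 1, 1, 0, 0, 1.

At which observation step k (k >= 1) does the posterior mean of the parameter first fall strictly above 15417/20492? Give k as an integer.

obs 1: x=1 → posterior Beta(13/5, 5/3)
obs 2: x=1 → posterior Beta(18/5, 5/3)
obs 3: x=1 → posterior Beta(23/5, 5/3)
obs 4: x=1 → posterior Beta(28/5, 5/3)
obs 5: x=1 → posterior Beta(33/5, 5/3)
obs 6: x=1 → posterior Beta(38/5, 5/3)
obs 7: x=0 → posterior Beta(38/5, 8/3)
obs 8: x=1 → posterior Beta(43/5, 8/3)
obs 9: x=1 → posterior Beta(48/5, 8/3)
obs 10: x=1 → posterior Beta(53/5, 8/3)
obs 11: x=0 → posterior Beta(53/5, 11/3)
obs 12: x=0 → posterior Beta(53/5, 14/3)
obs 13: x=1 → posterior Beta(58/5, 14/3)

k = 4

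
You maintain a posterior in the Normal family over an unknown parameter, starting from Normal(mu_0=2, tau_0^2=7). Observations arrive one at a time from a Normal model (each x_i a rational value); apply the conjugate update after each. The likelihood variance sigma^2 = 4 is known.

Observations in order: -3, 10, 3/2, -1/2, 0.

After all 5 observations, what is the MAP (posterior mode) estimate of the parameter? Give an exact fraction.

obs 1: x=-3 → posterior Normal(-13/11, 28/11)
obs 2: x=10 → posterior Normal(19/6, 14/9)
obs 3: x=3/2 → posterior Normal(27/10, 28/25)
obs 4: x=-1/2 → posterior Normal(2, 7/8)
obs 5: x=0 → posterior Normal(64/39, 28/39)

64/39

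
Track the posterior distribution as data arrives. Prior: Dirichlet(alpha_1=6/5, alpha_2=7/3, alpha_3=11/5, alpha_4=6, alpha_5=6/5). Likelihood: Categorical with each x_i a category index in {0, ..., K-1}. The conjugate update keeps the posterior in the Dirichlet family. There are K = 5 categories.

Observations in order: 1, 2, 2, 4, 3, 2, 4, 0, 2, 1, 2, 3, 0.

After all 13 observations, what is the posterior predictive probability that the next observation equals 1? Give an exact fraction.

65/389

obs 1: x=1 → posterior Dirichlet(6/5, 10/3, 11/5, 6, 6/5)
obs 2: x=2 → posterior Dirichlet(6/5, 10/3, 16/5, 6, 6/5)
obs 3: x=2 → posterior Dirichlet(6/5, 10/3, 21/5, 6, 6/5)
obs 4: x=4 → posterior Dirichlet(6/5, 10/3, 21/5, 6, 11/5)
obs 5: x=3 → posterior Dirichlet(6/5, 10/3, 21/5, 7, 11/5)
obs 6: x=2 → posterior Dirichlet(6/5, 10/3, 26/5, 7, 11/5)
obs 7: x=4 → posterior Dirichlet(6/5, 10/3, 26/5, 7, 16/5)
obs 8: x=0 → posterior Dirichlet(11/5, 10/3, 26/5, 7, 16/5)
obs 9: x=2 → posterior Dirichlet(11/5, 10/3, 31/5, 7, 16/5)
obs 10: x=1 → posterior Dirichlet(11/5, 13/3, 31/5, 7, 16/5)
obs 11: x=2 → posterior Dirichlet(11/5, 13/3, 36/5, 7, 16/5)
obs 12: x=3 → posterior Dirichlet(11/5, 13/3, 36/5, 8, 16/5)
obs 13: x=0 → posterior Dirichlet(16/5, 13/3, 36/5, 8, 16/5)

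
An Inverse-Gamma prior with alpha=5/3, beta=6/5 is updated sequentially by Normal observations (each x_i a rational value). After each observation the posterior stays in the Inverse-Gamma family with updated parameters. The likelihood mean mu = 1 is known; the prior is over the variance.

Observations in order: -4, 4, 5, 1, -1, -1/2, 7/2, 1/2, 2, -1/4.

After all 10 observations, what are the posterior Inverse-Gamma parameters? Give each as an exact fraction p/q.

alpha=20/3, beta=5417/160

obs 1: x=-4 → posterior Inverse-Gamma(13/6, 137/10)
obs 2: x=4 → posterior Inverse-Gamma(8/3, 91/5)
obs 3: x=5 → posterior Inverse-Gamma(19/6, 131/5)
obs 4: x=1 → posterior Inverse-Gamma(11/3, 131/5)
obs 5: x=-1 → posterior Inverse-Gamma(25/6, 141/5)
obs 6: x=-1/2 → posterior Inverse-Gamma(14/3, 1173/40)
obs 7: x=7/2 → posterior Inverse-Gamma(31/6, 649/20)
obs 8: x=1/2 → posterior Inverse-Gamma(17/3, 1303/40)
obs 9: x=2 → posterior Inverse-Gamma(37/6, 1323/40)
obs 10: x=-1/4 → posterior Inverse-Gamma(20/3, 5417/160)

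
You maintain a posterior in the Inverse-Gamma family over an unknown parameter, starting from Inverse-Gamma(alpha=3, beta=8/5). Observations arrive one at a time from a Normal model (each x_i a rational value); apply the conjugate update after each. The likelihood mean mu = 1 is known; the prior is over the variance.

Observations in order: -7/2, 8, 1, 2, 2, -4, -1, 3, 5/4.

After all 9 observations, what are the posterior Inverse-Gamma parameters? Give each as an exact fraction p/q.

alpha=15/2, beta=8601/160

obs 1: x=-7/2 → posterior Inverse-Gamma(7/2, 469/40)
obs 2: x=8 → posterior Inverse-Gamma(4, 1449/40)
obs 3: x=1 → posterior Inverse-Gamma(9/2, 1449/40)
obs 4: x=2 → posterior Inverse-Gamma(5, 1469/40)
obs 5: x=2 → posterior Inverse-Gamma(11/2, 1489/40)
obs 6: x=-4 → posterior Inverse-Gamma(6, 1989/40)
obs 7: x=-1 → posterior Inverse-Gamma(13/2, 2069/40)
obs 8: x=3 → posterior Inverse-Gamma(7, 2149/40)
obs 9: x=5/4 → posterior Inverse-Gamma(15/2, 8601/160)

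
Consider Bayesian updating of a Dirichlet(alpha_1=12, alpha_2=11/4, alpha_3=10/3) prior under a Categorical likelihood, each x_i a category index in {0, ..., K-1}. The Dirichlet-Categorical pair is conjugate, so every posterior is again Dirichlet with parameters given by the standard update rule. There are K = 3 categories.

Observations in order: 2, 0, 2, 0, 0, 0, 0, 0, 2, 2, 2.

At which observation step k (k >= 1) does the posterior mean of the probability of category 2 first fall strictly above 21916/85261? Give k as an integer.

k = 10

obs 1: x=2 → posterior Dirichlet(12, 11/4, 13/3)
obs 2: x=0 → posterior Dirichlet(13, 11/4, 13/3)
obs 3: x=2 → posterior Dirichlet(13, 11/4, 16/3)
obs 4: x=0 → posterior Dirichlet(14, 11/4, 16/3)
obs 5: x=0 → posterior Dirichlet(15, 11/4, 16/3)
obs 6: x=0 → posterior Dirichlet(16, 11/4, 16/3)
obs 7: x=0 → posterior Dirichlet(17, 11/4, 16/3)
obs 8: x=0 → posterior Dirichlet(18, 11/4, 16/3)
obs 9: x=2 → posterior Dirichlet(18, 11/4, 19/3)
obs 10: x=2 → posterior Dirichlet(18, 11/4, 22/3)
obs 11: x=2 → posterior Dirichlet(18, 11/4, 25/3)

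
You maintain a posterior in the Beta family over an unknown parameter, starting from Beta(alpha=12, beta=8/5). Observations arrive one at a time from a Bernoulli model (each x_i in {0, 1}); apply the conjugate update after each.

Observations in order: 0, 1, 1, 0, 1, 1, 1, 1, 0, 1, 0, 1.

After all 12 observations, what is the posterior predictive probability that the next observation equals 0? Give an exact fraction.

obs 1: x=0 → posterior Beta(12, 13/5)
obs 2: x=1 → posterior Beta(13, 13/5)
obs 3: x=1 → posterior Beta(14, 13/5)
obs 4: x=0 → posterior Beta(14, 18/5)
obs 5: x=1 → posterior Beta(15, 18/5)
obs 6: x=1 → posterior Beta(16, 18/5)
obs 7: x=1 → posterior Beta(17, 18/5)
obs 8: x=1 → posterior Beta(18, 18/5)
obs 9: x=0 → posterior Beta(18, 23/5)
obs 10: x=1 → posterior Beta(19, 23/5)
obs 11: x=0 → posterior Beta(19, 28/5)
obs 12: x=1 → posterior Beta(20, 28/5)

7/32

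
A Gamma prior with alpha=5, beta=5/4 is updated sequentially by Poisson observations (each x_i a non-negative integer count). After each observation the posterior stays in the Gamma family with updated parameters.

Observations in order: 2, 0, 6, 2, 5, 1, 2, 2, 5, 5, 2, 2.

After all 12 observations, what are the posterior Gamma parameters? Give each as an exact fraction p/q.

alpha=39, beta=53/4

obs 1: x=2 → posterior Gamma(7, 9/4)
obs 2: x=0 → posterior Gamma(7, 13/4)
obs 3: x=6 → posterior Gamma(13, 17/4)
obs 4: x=2 → posterior Gamma(15, 21/4)
obs 5: x=5 → posterior Gamma(20, 25/4)
obs 6: x=1 → posterior Gamma(21, 29/4)
obs 7: x=2 → posterior Gamma(23, 33/4)
obs 8: x=2 → posterior Gamma(25, 37/4)
obs 9: x=5 → posterior Gamma(30, 41/4)
obs 10: x=5 → posterior Gamma(35, 45/4)
obs 11: x=2 → posterior Gamma(37, 49/4)
obs 12: x=2 → posterior Gamma(39, 53/4)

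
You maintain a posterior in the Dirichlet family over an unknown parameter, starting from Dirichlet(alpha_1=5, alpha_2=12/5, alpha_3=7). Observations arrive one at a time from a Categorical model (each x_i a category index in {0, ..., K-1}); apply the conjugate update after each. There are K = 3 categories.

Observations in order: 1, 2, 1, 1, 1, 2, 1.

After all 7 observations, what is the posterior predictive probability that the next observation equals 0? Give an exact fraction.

25/107

obs 1: x=1 → posterior Dirichlet(5, 17/5, 7)
obs 2: x=2 → posterior Dirichlet(5, 17/5, 8)
obs 3: x=1 → posterior Dirichlet(5, 22/5, 8)
obs 4: x=1 → posterior Dirichlet(5, 27/5, 8)
obs 5: x=1 → posterior Dirichlet(5, 32/5, 8)
obs 6: x=2 → posterior Dirichlet(5, 32/5, 9)
obs 7: x=1 → posterior Dirichlet(5, 37/5, 9)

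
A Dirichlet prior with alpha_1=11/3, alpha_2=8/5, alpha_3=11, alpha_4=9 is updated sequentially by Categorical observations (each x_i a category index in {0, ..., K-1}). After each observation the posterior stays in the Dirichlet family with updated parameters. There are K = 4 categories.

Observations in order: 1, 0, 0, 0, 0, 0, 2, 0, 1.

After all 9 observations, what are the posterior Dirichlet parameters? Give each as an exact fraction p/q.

obs 1: x=1 → posterior Dirichlet(11/3, 13/5, 11, 9)
obs 2: x=0 → posterior Dirichlet(14/3, 13/5, 11, 9)
obs 3: x=0 → posterior Dirichlet(17/3, 13/5, 11, 9)
obs 4: x=0 → posterior Dirichlet(20/3, 13/5, 11, 9)
obs 5: x=0 → posterior Dirichlet(23/3, 13/5, 11, 9)
obs 6: x=0 → posterior Dirichlet(26/3, 13/5, 11, 9)
obs 7: x=2 → posterior Dirichlet(26/3, 13/5, 12, 9)
obs 8: x=0 → posterior Dirichlet(29/3, 13/5, 12, 9)
obs 9: x=1 → posterior Dirichlet(29/3, 18/5, 12, 9)

alpha_1=29/3, alpha_2=18/5, alpha_3=12, alpha_4=9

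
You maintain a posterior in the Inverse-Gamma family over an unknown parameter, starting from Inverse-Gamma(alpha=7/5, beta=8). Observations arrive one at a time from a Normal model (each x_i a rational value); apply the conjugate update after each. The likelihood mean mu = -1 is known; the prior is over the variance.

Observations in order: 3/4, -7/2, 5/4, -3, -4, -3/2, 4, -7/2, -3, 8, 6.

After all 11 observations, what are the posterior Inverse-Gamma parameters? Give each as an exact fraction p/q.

alpha=69/10, beta=1671/16

obs 1: x=3/4 → posterior Inverse-Gamma(19/10, 305/32)
obs 2: x=-7/2 → posterior Inverse-Gamma(12/5, 405/32)
obs 3: x=5/4 → posterior Inverse-Gamma(29/10, 243/16)
obs 4: x=-3 → posterior Inverse-Gamma(17/5, 275/16)
obs 5: x=-4 → posterior Inverse-Gamma(39/10, 347/16)
obs 6: x=-3/2 → posterior Inverse-Gamma(22/5, 349/16)
obs 7: x=4 → posterior Inverse-Gamma(49/10, 549/16)
obs 8: x=-7/2 → posterior Inverse-Gamma(27/5, 599/16)
obs 9: x=-3 → posterior Inverse-Gamma(59/10, 631/16)
obs 10: x=8 → posterior Inverse-Gamma(32/5, 1279/16)
obs 11: x=6 → posterior Inverse-Gamma(69/10, 1671/16)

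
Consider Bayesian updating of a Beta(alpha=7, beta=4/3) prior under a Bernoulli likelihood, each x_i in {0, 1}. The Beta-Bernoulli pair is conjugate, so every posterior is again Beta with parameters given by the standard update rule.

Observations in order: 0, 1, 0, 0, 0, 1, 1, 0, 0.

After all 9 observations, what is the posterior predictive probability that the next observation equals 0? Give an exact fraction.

obs 1: x=0 → posterior Beta(7, 7/3)
obs 2: x=1 → posterior Beta(8, 7/3)
obs 3: x=0 → posterior Beta(8, 10/3)
obs 4: x=0 → posterior Beta(8, 13/3)
obs 5: x=0 → posterior Beta(8, 16/3)
obs 6: x=1 → posterior Beta(9, 16/3)
obs 7: x=1 → posterior Beta(10, 16/3)
obs 8: x=0 → posterior Beta(10, 19/3)
obs 9: x=0 → posterior Beta(10, 22/3)

11/26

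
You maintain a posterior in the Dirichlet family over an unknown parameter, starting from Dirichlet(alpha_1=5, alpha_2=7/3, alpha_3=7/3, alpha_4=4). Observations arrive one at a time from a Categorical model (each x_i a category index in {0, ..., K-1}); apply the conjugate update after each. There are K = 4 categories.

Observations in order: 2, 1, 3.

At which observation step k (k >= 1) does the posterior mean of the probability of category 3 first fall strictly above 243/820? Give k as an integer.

k = 3

obs 1: x=2 → posterior Dirichlet(5, 7/3, 10/3, 4)
obs 2: x=1 → posterior Dirichlet(5, 10/3, 10/3, 4)
obs 3: x=3 → posterior Dirichlet(5, 10/3, 10/3, 5)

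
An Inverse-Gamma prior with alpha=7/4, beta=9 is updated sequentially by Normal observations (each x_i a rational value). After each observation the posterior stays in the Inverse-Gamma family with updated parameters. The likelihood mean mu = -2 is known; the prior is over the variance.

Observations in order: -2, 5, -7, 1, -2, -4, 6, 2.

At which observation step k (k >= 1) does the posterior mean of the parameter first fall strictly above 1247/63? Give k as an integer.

k = 3

obs 1: x=-2 → posterior Inverse-Gamma(9/4, 9)
obs 2: x=5 → posterior Inverse-Gamma(11/4, 67/2)
obs 3: x=-7 → posterior Inverse-Gamma(13/4, 46)
obs 4: x=1 → posterior Inverse-Gamma(15/4, 101/2)
obs 5: x=-2 → posterior Inverse-Gamma(17/4, 101/2)
obs 6: x=-4 → posterior Inverse-Gamma(19/4, 105/2)
obs 7: x=6 → posterior Inverse-Gamma(21/4, 169/2)
obs 8: x=2 → posterior Inverse-Gamma(23/4, 185/2)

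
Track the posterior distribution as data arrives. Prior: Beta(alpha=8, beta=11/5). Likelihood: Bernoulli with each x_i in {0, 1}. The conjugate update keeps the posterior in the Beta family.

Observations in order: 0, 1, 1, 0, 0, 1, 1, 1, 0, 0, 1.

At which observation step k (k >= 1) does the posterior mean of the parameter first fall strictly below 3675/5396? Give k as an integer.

k = 5

obs 1: x=0 → posterior Beta(8, 16/5)
obs 2: x=1 → posterior Beta(9, 16/5)
obs 3: x=1 → posterior Beta(10, 16/5)
obs 4: x=0 → posterior Beta(10, 21/5)
obs 5: x=0 → posterior Beta(10, 26/5)
obs 6: x=1 → posterior Beta(11, 26/5)
obs 7: x=1 → posterior Beta(12, 26/5)
obs 8: x=1 → posterior Beta(13, 26/5)
obs 9: x=0 → posterior Beta(13, 31/5)
obs 10: x=0 → posterior Beta(13, 36/5)
obs 11: x=1 → posterior Beta(14, 36/5)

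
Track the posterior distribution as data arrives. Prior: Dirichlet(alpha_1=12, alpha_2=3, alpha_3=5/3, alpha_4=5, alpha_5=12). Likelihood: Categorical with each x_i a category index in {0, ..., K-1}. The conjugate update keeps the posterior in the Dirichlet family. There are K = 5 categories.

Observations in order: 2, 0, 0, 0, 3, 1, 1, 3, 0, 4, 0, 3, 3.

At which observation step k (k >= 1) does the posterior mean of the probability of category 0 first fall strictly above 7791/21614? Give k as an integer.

obs 1: x=2 → posterior Dirichlet(12, 3, 8/3, 5, 12)
obs 2: x=0 → posterior Dirichlet(13, 3, 8/3, 5, 12)
obs 3: x=0 → posterior Dirichlet(14, 3, 8/3, 5, 12)
obs 4: x=0 → posterior Dirichlet(15, 3, 8/3, 5, 12)
obs 5: x=3 → posterior Dirichlet(15, 3, 8/3, 6, 12)
obs 6: x=1 → posterior Dirichlet(15, 4, 8/3, 6, 12)
obs 7: x=1 → posterior Dirichlet(15, 5, 8/3, 6, 12)
obs 8: x=3 → posterior Dirichlet(15, 5, 8/3, 7, 12)
obs 9: x=0 → posterior Dirichlet(16, 5, 8/3, 7, 12)
obs 10: x=4 → posterior Dirichlet(16, 5, 8/3, 7, 13)
obs 11: x=0 → posterior Dirichlet(17, 5, 8/3, 7, 13)
obs 12: x=3 → posterior Dirichlet(17, 5, 8/3, 8, 13)
obs 13: x=3 → posterior Dirichlet(17, 5, 8/3, 9, 13)

k = 2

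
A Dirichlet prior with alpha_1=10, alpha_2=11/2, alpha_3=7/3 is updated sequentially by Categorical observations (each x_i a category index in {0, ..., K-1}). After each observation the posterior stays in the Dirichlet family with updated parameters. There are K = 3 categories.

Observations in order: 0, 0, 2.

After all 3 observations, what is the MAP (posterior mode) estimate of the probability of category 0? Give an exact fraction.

66/107

obs 1: x=0 → posterior Dirichlet(11, 11/2, 7/3)
obs 2: x=0 → posterior Dirichlet(12, 11/2, 7/3)
obs 3: x=2 → posterior Dirichlet(12, 11/2, 10/3)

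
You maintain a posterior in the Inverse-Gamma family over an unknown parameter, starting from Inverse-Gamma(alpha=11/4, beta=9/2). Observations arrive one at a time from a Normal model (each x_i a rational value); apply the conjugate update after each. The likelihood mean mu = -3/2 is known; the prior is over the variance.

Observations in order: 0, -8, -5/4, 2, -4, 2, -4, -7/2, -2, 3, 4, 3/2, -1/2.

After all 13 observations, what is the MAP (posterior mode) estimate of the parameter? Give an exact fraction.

obs 1: x=0 → posterior Inverse-Gamma(13/4, 45/8)
obs 2: x=-8 → posterior Inverse-Gamma(15/4, 107/4)
obs 3: x=-5/4 → posterior Inverse-Gamma(17/4, 857/32)
obs 4: x=2 → posterior Inverse-Gamma(19/4, 1053/32)
obs 5: x=-4 → posterior Inverse-Gamma(21/4, 1153/32)
obs 6: x=2 → posterior Inverse-Gamma(23/4, 1349/32)
obs 7: x=-4 → posterior Inverse-Gamma(25/4, 1449/32)
obs 8: x=-7/2 → posterior Inverse-Gamma(27/4, 1513/32)
obs 9: x=-2 → posterior Inverse-Gamma(29/4, 1517/32)
obs 10: x=3 → posterior Inverse-Gamma(31/4, 1841/32)
obs 11: x=4 → posterior Inverse-Gamma(33/4, 2325/32)
obs 12: x=3/2 → posterior Inverse-Gamma(35/4, 2469/32)
obs 13: x=-1/2 → posterior Inverse-Gamma(37/4, 2485/32)

2485/328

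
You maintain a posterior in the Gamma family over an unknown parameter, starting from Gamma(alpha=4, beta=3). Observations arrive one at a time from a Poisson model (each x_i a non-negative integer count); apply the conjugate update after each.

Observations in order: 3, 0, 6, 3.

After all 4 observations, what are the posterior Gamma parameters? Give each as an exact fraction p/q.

alpha=16, beta=7

obs 1: x=3 → posterior Gamma(7, 4)
obs 2: x=0 → posterior Gamma(7, 5)
obs 3: x=6 → posterior Gamma(13, 6)
obs 4: x=3 → posterior Gamma(16, 7)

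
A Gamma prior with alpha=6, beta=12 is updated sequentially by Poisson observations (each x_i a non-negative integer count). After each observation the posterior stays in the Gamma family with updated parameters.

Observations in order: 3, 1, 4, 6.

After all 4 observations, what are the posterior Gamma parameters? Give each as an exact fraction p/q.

obs 1: x=3 → posterior Gamma(9, 13)
obs 2: x=1 → posterior Gamma(10, 14)
obs 3: x=4 → posterior Gamma(14, 15)
obs 4: x=6 → posterior Gamma(20, 16)

alpha=20, beta=16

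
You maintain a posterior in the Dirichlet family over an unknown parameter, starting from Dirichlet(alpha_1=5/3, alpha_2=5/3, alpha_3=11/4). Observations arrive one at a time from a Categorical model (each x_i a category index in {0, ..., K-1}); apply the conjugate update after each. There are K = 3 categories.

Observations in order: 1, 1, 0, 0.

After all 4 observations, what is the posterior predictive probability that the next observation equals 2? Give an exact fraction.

obs 1: x=1 → posterior Dirichlet(5/3, 8/3, 11/4)
obs 2: x=1 → posterior Dirichlet(5/3, 11/3, 11/4)
obs 3: x=0 → posterior Dirichlet(8/3, 11/3, 11/4)
obs 4: x=0 → posterior Dirichlet(11/3, 11/3, 11/4)

3/11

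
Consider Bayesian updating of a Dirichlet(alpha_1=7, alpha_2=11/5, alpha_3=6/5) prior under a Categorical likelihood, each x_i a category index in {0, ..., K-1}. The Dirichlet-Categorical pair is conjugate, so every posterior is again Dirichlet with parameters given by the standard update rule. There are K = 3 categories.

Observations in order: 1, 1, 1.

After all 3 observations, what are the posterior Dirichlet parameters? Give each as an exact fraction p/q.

alpha_1=7, alpha_2=26/5, alpha_3=6/5

obs 1: x=1 → posterior Dirichlet(7, 16/5, 6/5)
obs 2: x=1 → posterior Dirichlet(7, 21/5, 6/5)
obs 3: x=1 → posterior Dirichlet(7, 26/5, 6/5)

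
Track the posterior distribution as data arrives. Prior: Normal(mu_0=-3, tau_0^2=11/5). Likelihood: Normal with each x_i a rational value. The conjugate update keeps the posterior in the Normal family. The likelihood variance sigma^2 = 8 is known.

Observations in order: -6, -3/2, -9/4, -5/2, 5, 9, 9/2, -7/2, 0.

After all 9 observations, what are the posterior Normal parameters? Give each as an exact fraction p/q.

obs 1: x=-6 → posterior Normal(-62/17, 88/51)
obs 2: x=-3/2 → posterior Normal(-405/124, 44/31)
obs 3: x=-9/4 → posterior Normal(-909/292, 88/73)
obs 4: x=-5/2 → posterior Normal(-1019/336, 22/21)
obs 5: x=5 → posterior Normal(-799/380, 88/95)
obs 6: x=9 → posterior Normal(-403/424, 44/53)
obs 7: x=9/2 → posterior Normal(-205/468, 88/117)
obs 8: x=-7/2 → posterior Normal(-359/512, 11/16)
obs 9: x=0 → posterior Normal(-359/556, 88/139)

mu_0=-359/556, tau_0^2=88/139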